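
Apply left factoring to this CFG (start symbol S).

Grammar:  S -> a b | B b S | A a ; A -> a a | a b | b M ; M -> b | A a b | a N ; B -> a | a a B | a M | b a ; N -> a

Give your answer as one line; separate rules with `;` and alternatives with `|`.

A has alternatives sharing prefix 'a': factor to A → a A' with A' → a | b.
B has alternatives sharing prefix 'a': factor to B → a B' with B' → ε | a B | M.

S -> a b | B b S | A a; A -> b M | a A'; M -> b | A a b | a N; B -> b a | a B'; N -> a; A' -> a | b; B' -> eps | a B | M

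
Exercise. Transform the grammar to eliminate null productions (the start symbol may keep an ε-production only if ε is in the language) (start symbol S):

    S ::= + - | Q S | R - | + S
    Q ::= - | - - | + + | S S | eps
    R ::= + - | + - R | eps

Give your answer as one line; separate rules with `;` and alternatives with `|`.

The nullable symbols are {Q, R}.
ε ∉ L(G), so no ε-production is kept.
Add the nullable-subset variants: S → R - gives R - | -.

S ::= + - | Q S | R - | - | + S; Q ::= - | - - | + + | S S; R ::= + - | + - R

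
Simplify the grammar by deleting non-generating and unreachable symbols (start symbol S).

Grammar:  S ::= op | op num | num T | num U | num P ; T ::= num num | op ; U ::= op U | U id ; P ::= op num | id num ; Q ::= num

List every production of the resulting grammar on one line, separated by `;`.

S ::= op | op num | num T | num P; T ::= num num | op; P ::= op num | id num

Generating nonterminals: {P, Q, S, T}.
Reachable from S after that: {P, S, T}.
Removed useless symbols: {Q, U} and every production mentioning them.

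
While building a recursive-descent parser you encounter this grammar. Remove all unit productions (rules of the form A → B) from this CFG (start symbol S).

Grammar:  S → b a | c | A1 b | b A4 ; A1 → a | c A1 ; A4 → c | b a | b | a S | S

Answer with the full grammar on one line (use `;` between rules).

Unit pairs: A4 ⇒* {S}.
Replace each nonterminal's rules with the union of the non-unit rules of every nonterminal it unit-derives.

S → b a | c | A1 b | b A4; A1 → a | c A1; A4 → c | b a | b | a S | A1 b | b A4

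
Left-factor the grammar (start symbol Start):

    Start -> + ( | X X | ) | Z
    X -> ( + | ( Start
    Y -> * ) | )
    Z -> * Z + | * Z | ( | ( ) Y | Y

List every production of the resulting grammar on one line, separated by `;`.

Start -> + ( | X X | ) | Z; X -> ( X1; Y -> * ) | ); Z -> Y | * Z Z1 | ( Z2; X1 -> + | Start; Z1 -> + | ε; Z2 -> ε | ) Y

X has alternatives sharing prefix '(': factor to X → ( X1 with X1 → + | Start.
Z has alternatives sharing prefix '* Z': factor to Z → * Z Z1 with Z1 → + | ε.
Z has alternatives sharing prefix '(': factor to Z → ( Z2 with Z2 → ε | ) Y.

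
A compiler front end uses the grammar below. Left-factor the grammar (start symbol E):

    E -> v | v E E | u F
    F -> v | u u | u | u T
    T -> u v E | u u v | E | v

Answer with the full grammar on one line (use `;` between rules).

E has alternatives sharing prefix 'v': factor to E → v E' with E' → ε | E E.
F has alternatives sharing prefix 'u': factor to F → u F' with F' → u | ε | T.
T has alternatives sharing prefix 'u': factor to T → u T' with T' → v E | u v.

E -> u F | v E'; F -> v | u F'; T -> E | v | u T'; E' -> ε | E E; F' -> u | ε | T; T' -> v E | u v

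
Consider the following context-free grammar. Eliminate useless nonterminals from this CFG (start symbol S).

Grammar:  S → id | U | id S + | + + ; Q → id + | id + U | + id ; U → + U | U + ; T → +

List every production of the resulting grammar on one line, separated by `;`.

S → id | id S + | + +

Generating nonterminals: {Q, S, T}.
Reachable from S after that: {S}.
Removed useless symbols: {Q, T, U} and every production mentioning them.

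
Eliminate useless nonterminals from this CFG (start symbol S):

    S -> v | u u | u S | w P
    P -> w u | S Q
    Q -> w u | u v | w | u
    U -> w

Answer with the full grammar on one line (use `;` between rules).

S -> v | u u | u S | w P; P -> w u | S Q; Q -> w u | u v | w | u

Generating nonterminals: {P, Q, S, U}.
Reachable from S after that: {P, Q, S}.
Removed useless symbols: {U} and every production mentioning them.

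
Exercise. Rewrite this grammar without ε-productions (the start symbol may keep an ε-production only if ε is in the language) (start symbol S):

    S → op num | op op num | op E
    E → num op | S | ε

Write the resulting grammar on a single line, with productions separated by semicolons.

S → op num | op op num | op E | op; E → num op | S

Nullable nonterminals: {E}.
ε ∉ L(G), so no ε-production is kept.
For each production, add variants omitting each subset of nullable occurrences: S → op E gives op E | op.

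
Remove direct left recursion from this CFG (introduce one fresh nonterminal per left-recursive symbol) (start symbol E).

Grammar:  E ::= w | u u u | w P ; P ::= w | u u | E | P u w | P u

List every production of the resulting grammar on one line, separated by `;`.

Directly left-recursive nonterminal: P.
For P: α = {u w, u}, β = {w, u u, E}. Rewrite as P → β P' and P' → α P' | ε.

E ::= w | u u u | w P; P ::= w P' | u u P' | E P'; P' ::= u w P' | u P' | eps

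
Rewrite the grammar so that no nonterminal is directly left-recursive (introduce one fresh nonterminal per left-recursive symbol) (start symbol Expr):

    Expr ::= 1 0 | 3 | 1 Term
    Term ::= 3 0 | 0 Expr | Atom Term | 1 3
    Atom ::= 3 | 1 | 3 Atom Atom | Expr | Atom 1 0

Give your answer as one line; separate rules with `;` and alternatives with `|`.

Expr ::= 1 0 | 3 | 1 Term; Term ::= 3 0 | 0 Expr | Atom Term | 1 3; Atom ::= 3 Atom1 | 1 Atom1 | 3 Atom Atom Atom1 | Expr Atom1; Atom1 ::= 1 0 Atom1 | ε

Left recursion appears on Atom.
For Atom: α = {1 0}, β = {3, 1, 3 Atom Atom, Expr}. Rewrite as Atom → β Atom1 and Atom1 → α Atom1 | ε.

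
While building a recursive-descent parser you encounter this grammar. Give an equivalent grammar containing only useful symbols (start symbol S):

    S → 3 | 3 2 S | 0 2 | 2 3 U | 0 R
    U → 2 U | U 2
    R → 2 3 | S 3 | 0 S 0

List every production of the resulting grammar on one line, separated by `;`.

S → 3 | 3 2 S | 0 2 | 0 R; R → 2 3 | S 3 | 0 S 0

Generating nonterminals: {R, S}.
Reachable from S after that: {R, S}.
Removed useless symbols: {U} and every production mentioning them.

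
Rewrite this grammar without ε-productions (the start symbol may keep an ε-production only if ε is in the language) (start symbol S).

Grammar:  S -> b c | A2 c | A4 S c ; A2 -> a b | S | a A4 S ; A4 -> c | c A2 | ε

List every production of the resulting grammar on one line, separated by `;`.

S -> b c | A2 c | A4 S c | S c; A2 -> a b | S | a A4 S | a S; A4 -> c | c A2

Nullable nonterminals: {A4}.
ε ∉ L(G), so no ε-production is kept.
Expand every rule over subsets of its nullable positions: S → A4 S c gives A4 S c | S c. A2 → a A4 S gives a A4 S | a S.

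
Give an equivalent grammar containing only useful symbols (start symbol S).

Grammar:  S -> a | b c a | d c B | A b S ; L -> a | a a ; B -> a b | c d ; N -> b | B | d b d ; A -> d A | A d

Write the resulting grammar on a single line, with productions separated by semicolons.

S -> a | b c a | d c B; B -> a b | c d

Generating nonterminals: {B, L, N, S}.
Reachable from S after that: {B, S}.
Removed useless symbols: {A, L, N} and every production mentioning them.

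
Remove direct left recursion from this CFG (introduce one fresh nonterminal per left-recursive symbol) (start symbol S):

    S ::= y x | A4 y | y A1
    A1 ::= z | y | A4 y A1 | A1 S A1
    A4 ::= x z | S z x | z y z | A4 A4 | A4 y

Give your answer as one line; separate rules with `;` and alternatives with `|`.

Left recursion appears on A1, A4.
For A1: α = {S A1}, β = {z, y, A4 y A1}. Rewrite as A1 → β A1' and A1' → α A1' | ε.
For A4: α = {A4, y}, β = {x z, S z x, z y z}. Rewrite as A4 → β A4' and A4' → α A4' | ε.

S ::= y x | A4 y | y A1; A1 ::= z A1' | y A1' | A4 y A1 A1'; A4 ::= x z A4' | S z x A4' | z y z A4'; A1' ::= S A1 A1' | ε; A4' ::= A4 A4' | y A4' | ε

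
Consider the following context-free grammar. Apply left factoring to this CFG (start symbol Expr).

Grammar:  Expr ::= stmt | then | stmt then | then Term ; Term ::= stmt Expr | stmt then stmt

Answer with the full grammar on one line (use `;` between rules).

Expr has alternatives sharing prefix 'stmt': factor to Expr → stmt Expr1 with Expr1 → ε | then.
Expr has alternatives sharing prefix 'then': factor to Expr → then Expr2 with Expr2 → ε | Term.
Term has alternatives sharing prefix 'stmt': factor to Term → stmt Term1 with Term1 → Expr | then stmt.

Expr ::= stmt Expr1 | then Expr2; Term ::= stmt Term1; Expr1 ::= ε | then; Expr2 ::= ε | Term; Term1 ::= Expr | then stmt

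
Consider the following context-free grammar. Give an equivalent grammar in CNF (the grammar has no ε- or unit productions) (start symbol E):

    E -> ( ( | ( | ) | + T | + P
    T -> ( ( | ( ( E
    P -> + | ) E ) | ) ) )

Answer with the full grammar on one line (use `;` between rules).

E -> X1 X1 | ( | ) | X2 T | X2 P; T -> X1 X1 | X1 Y1; P -> + | X3 Y2 | X3 Y3; X1 -> (; X2 -> +; X3 -> ); Y1 -> X1 E; Y2 -> E X3; Y3 -> X3 X3

Introduce a nonterminal for each terminal appearing in a rule of length ≥ 2: X1 → (, X2 → +, X3 → ).
Binarize each right-hand side of length ≥ 3 by chaining fresh nonterminals (Y1, Y2, …): affected rules were T → X1 X1 E; P → X3 E X3; P → X3 X3 X3.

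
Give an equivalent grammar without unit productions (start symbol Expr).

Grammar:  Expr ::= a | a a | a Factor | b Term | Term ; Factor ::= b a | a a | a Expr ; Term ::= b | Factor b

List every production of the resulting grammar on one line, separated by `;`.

Expr ::= b | Factor b | a | a a | a Factor | b Term; Factor ::= b a | a a | a Expr; Term ::= b | Factor b

Unit pairs: Expr ⇒* {Term}.
For every A with A ⇒* B via unit rules, add B's non-unit alternatives to A; then delete every rule of the form X → Y.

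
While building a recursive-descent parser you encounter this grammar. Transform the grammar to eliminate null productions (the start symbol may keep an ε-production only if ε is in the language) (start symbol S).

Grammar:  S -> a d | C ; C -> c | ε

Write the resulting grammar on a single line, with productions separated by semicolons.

Nullable nonterminals: {C, S}.
ε ∈ L(G) since S is nullable, so keep S → ε.

S -> a d | C | ε; C -> c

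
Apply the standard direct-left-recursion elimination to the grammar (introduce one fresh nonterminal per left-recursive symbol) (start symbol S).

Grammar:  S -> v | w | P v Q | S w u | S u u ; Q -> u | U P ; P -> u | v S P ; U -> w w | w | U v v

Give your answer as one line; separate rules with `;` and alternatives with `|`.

S -> v S' | w S' | P v Q S'; Q -> u | U P; P -> u | v S P; U -> w w U' | w U'; S' -> w u S' | u u S' | epsilon; U' -> v v U' | epsilon

S, U are directly left-recursive.
For S: α = {w u, u u}, β = {v, w, P v Q}. Rewrite as S → β S' and S' → α S' | ε.
For U: α = {v v}, β = {w w, w}. Rewrite as U → β U' and U' → α U' | ε.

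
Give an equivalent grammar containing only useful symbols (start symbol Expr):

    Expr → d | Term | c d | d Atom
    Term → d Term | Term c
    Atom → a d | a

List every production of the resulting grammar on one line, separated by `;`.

Generating nonterminals: {Atom, Expr}.
Reachable from Expr after that: {Atom, Expr}.
Removed useless symbols: {Term} and every production mentioning them.

Expr → d | c d | d Atom; Atom → a d | a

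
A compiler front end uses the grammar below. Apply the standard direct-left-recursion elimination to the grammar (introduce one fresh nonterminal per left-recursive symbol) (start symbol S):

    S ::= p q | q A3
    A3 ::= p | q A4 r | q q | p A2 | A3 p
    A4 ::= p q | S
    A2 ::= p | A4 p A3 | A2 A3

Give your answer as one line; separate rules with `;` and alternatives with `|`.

S ::= p q | q A3; A3 ::= p A3' | q A4 r A3' | q q A3' | p A2 A3'; A4 ::= p q | S; A2 ::= p A2' | A4 p A3 A2'; A3' ::= p A3' | epsilon; A2' ::= A3 A2' | epsilon

Left recursion appears on A3, A2.
For A3: α = {p}, β = {p, q A4 r, q q, p A2}. Rewrite as A3 → β A3' and A3' → α A3' | ε.
For A2: α = {A3}, β = {p, A4 p A3}. Rewrite as A2 → β A2' and A2' → α A2' | ε.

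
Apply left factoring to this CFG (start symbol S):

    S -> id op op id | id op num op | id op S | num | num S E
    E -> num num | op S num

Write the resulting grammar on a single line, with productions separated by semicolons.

S has alternatives sharing prefix 'id op': factor to S → id op S' with S' → op id | num op | S.
S has alternatives sharing prefix 'num': factor to S → num S'' with S'' → ε | S E.

S -> id op S' | num S''; E -> num num | op S num; S' -> op id | num op | S; S'' -> ε | S E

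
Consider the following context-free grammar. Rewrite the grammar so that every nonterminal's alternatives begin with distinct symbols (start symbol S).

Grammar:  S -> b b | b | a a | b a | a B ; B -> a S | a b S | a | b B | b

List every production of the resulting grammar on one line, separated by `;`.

S has alternatives sharing prefix 'b': factor to S → b S' with S' → b | ε | a.
S has alternatives sharing prefix 'a': factor to S → a S'' with S'' → a | B.
B has alternatives sharing prefix 'a': factor to B → a B' with B' → S | b S | ε.
B has alternatives sharing prefix 'b': factor to B → b B'' with B'' → B | ε.

S -> b S' | a S''; B -> a B' | b B''; S' -> b | ε | a; S'' -> a | B; B' -> S | b S | ε; B'' -> B | ε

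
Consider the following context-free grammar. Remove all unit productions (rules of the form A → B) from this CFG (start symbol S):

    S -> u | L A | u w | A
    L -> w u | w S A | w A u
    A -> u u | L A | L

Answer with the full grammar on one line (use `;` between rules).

S -> w u | w S A | w A u | u | L A | u w | u u; L -> w u | w S A | w A u; A -> w u | w S A | w A u | u u | L A

Unit pairs: A ⇒* {L}; S ⇒* {A, L}.
Replace each nonterminal's rules with the union of the non-unit rules of every nonterminal it unit-derives.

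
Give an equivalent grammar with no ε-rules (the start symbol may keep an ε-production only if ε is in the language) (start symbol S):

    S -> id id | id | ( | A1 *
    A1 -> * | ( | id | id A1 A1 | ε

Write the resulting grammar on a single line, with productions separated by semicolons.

Nullable nonterminals: {A1}.
ε ∉ L(G), so no ε-production is kept.
Expand every rule over subsets of its nullable positions: S → A1 * gives A1 * | *. A1 → id A1 A1 gives id A1 A1 | id A1.

S -> id id | id | ( | A1 * | *; A1 -> * | ( | id | id A1 A1 | id A1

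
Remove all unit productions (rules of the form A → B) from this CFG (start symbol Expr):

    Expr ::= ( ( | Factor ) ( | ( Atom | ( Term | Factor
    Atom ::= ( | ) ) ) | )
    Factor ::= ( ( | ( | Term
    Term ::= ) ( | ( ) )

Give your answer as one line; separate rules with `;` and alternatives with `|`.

Unit pairs: Expr ⇒* {Factor, Term}; Factor ⇒* {Term}.
For each unit pair (A, B), copy every non-unit production of B to A, then drop all unit productions.

Expr ::= ) ( | ( ) ) | ( ( | ( | Factor ) ( | ( Atom | ( Term; Atom ::= ( | ) ) ) | ); Factor ::= ) ( | ( ) ) | ( ( | (; Term ::= ) ( | ( ) )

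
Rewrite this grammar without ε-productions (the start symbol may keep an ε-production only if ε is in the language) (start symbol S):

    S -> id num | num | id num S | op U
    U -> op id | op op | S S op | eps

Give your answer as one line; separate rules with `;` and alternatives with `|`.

The nullable symbols are {U}.
ε ∉ L(G), so no ε-production is kept.
For each production, add variants omitting each subset of nullable occurrences: S → op U gives op U | op.

S -> id num | num | id num S | op U | op; U -> op id | op op | S S op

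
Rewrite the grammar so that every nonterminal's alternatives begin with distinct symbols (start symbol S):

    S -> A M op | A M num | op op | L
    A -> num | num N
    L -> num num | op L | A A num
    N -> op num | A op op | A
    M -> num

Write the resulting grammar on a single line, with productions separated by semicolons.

S -> op op | L | A M S'; A -> num A'; L -> num num | op L | A A num; N -> op num | A N'; M -> num; S' -> op | num; A' -> ε | N; N' -> op op | ε

S has alternatives sharing prefix 'A M': factor to S → A M S' with S' → op | num.
A has alternatives sharing prefix 'num': factor to A → num A' with A' → ε | N.
N has alternatives sharing prefix 'A': factor to N → A N' with N' → op op | ε.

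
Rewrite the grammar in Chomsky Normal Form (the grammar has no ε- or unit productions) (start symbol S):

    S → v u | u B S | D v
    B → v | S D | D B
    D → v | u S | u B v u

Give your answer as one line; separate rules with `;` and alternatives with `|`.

Introduce a nonterminal for each terminal appearing in a rule of length ≥ 2: X1 → v, X2 → u.
Binarize each right-hand side of length ≥ 3 by chaining fresh nonterminals (Y1, Y2, …): affected rules were S → X2 B S; D → X2 B X1 X2.

S → X1 X2 | X2 Y1 | D X1; B → v | S D | D B; D → v | X2 S | X2 Y2; X1 → v; X2 → u; Y1 → B S; Y2 → B Y3; Y3 → X1 X2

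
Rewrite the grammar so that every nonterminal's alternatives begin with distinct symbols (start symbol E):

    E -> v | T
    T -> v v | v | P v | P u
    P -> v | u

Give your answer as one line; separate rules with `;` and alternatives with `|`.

T has alternatives sharing prefix 'v': factor to T → v T' with T' → v | ε.
T has alternatives sharing prefix 'P': factor to T → P T'' with T'' → v | u.

E -> v | T; T -> v T' | P T''; P -> v | u; T' -> v | ε; T'' -> v | u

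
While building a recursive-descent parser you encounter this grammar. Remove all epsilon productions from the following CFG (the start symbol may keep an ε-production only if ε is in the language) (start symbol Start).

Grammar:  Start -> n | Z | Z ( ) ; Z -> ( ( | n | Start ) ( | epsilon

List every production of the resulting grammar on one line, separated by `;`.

Start -> n | Z | Z ( ) | ( ) | epsilon; Z -> ( ( | n | Start ) ( | ) (

Nullable set = {Start, Z}.
ε ∈ L(G) since Start is nullable, so keep Start → ε.
For each production, add variants omitting each subset of nullable occurrences: Start → Z ( ) gives Z ( ) | ( ). Z → Start ) ( gives Start ) ( | ) (.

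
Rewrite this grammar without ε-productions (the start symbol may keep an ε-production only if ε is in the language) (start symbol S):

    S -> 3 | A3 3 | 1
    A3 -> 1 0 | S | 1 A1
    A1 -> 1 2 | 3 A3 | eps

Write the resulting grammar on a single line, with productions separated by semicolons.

S -> 3 | A3 3 | 1; A3 -> 1 0 | S | 1 A1 | 1; A1 -> 1 2 | 3 A3

The nullable symbols are {A1}.
ε ∉ L(G), so no ε-production is kept.
For each production, add variants omitting each subset of nullable occurrences: A3 → 1 A1 gives 1 A1 | 1.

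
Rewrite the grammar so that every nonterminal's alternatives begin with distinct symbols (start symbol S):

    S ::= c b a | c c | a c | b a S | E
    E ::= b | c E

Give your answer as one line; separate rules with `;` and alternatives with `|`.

S has alternatives sharing prefix 'c': factor to S → c S' with S' → b a | c.

S ::= a c | b a S | E | c S'; E ::= b | c E; S' ::= b a | c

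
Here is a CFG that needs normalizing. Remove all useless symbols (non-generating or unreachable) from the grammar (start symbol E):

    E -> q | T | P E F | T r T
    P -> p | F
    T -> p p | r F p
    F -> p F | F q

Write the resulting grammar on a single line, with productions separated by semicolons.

Generating nonterminals: {E, P, T}.
Reachable from E after that: {E, T}.
Removed useless symbols: {F, P} and every production mentioning them.

E -> q | T | T r T; T -> p p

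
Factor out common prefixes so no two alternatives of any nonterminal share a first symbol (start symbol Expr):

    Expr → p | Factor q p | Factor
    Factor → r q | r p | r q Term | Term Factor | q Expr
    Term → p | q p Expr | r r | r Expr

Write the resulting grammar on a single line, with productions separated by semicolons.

Expr has alternatives sharing prefix 'Factor': factor to Expr → Factor Expr1 with Expr1 → q p | ε.
Factor has alternatives sharing prefix 'r': factor to Factor → r Factor1 with Factor1 → q | p | q Term.
Term has alternatives sharing prefix 'r': factor to Term → r Term1 with Term1 → r | Expr.
Factor1 has alternatives sharing prefix 'q': factor to Factor1 → q Factor11 with Factor11 → ε | Term.

Expr → p | Factor Expr1; Factor → Term Factor | q Expr | r Factor1; Term → p | q p Expr | r Term1; Expr1 → q p | eps; Factor1 → p | q Factor11; Term1 → r | Expr; Factor11 → eps | Term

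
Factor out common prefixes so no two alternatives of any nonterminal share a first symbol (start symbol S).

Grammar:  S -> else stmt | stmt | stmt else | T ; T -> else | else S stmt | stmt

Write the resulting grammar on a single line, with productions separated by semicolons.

S -> else stmt | T | stmt S'; T -> stmt | else T'; S' -> ε | else; T' -> ε | S stmt

S has alternatives sharing prefix 'stmt': factor to S → stmt S' with S' → ε | else.
T has alternatives sharing prefix 'else': factor to T → else T' with T' → ε | S stmt.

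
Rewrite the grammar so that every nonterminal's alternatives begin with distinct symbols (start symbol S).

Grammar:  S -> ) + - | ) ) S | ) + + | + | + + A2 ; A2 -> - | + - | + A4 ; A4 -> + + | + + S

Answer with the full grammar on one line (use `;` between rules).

S has alternatives sharing prefix ')': factor to S → ) S' with S' → + - | ) S | + +.
S has alternatives sharing prefix '+': factor to S → + S'' with S'' → ε | + A2.
A2 has alternatives sharing prefix '+': factor to A2 → + A2' with A2' → - | A4.
A4 has alternatives sharing prefix '+ +': factor to A4 → + + A4' with A4' → ε | S.
S' has alternatives sharing prefix '+': factor to S' → + S''' with S''' → - | +.

S -> ) S' | + S''; A2 -> - | + A2'; A4 -> + + A4'; S' -> ) S | + S'''; S'' -> ε | + A2; A2' -> - | A4; A4' -> ε | S; S''' -> - | +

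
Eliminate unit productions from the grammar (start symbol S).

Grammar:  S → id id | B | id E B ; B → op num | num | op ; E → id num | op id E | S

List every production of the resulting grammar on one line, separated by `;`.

S → op num | num | op | id id | id E B; B → op num | num | op; E → op num | num | op | id num | op id E | id id | id E B

Unit pairs: E ⇒* {B, S}; S ⇒* {B}.
For every A with A ⇒* B via unit rules, add B's non-unit alternatives to A; then delete every rule of the form X → Y.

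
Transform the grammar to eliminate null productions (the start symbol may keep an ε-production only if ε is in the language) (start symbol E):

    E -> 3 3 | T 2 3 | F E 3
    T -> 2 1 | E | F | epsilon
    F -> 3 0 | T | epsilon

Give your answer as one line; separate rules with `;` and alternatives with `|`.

Nullable set = {F, T}.
ε ∉ L(G), so no ε-production is kept.
Expand every rule over subsets of its nullable positions: E → T 2 3 gives T 2 3 | 2 3. E → F E 3 gives F E 3 | E 3.

E -> 3 3 | T 2 3 | 2 3 | F E 3 | E 3; T -> 2 1 | E | F; F -> 3 0 | T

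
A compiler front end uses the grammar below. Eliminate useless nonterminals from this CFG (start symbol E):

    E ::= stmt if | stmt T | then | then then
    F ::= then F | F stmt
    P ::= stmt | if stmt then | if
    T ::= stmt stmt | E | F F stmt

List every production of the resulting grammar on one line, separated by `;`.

E ::= stmt if | stmt T | then | then then; T ::= stmt stmt | E

Generating nonterminals: {E, P, T}.
Reachable from E after that: {E, T}.
Removed useless symbols: {F, P} and every production mentioning them.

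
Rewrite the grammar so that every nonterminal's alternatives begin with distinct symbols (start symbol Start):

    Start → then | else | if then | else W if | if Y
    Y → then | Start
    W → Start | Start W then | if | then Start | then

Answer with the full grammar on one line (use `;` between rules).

Start → then | else Start1 | if Start2; Y → then | Start; W → if | Start W1 | then W2; Start1 → ε | W if; Start2 → then | Y; W1 → ε | W then; W2 → Start | ε

Start has alternatives sharing prefix 'else': factor to Start → else Start1 with Start1 → ε | W if.
Start has alternatives sharing prefix 'if': factor to Start → if Start2 with Start2 → then | Y.
W has alternatives sharing prefix 'Start': factor to W → Start W1 with W1 → ε | W then.
W has alternatives sharing prefix 'then': factor to W → then W2 with W2 → Start | ε.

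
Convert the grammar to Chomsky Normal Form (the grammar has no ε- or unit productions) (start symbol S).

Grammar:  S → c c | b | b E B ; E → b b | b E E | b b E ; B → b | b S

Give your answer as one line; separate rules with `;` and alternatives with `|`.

Introduce a nonterminal for each terminal appearing in a rule of length ≥ 2: X1 → c, X2 → b.
Binarize each right-hand side of length ≥ 3 by chaining fresh nonterminals (Y1, Y2, …): affected rules were S → X2 E B; E → X2 E E; E → X2 X2 E.

S → X1 X1 | b | X2 Y1; E → X2 X2 | X2 Y2 | X2 Y3; B → b | X2 S; X1 → c; X2 → b; Y1 → E B; Y2 → E E; Y3 → X2 E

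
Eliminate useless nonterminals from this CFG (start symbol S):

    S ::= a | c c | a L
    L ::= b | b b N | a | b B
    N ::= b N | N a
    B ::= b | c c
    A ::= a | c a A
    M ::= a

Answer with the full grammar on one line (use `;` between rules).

Generating nonterminals: {A, B, L, M, S}.
Reachable from S after that: {B, L, S}.
Removed useless symbols: {A, M, N} and every production mentioning them.

S ::= a | c c | a L; L ::= b | a | b B; B ::= b | c c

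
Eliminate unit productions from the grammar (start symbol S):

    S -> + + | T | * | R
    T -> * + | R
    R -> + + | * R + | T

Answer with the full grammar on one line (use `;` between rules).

Unit pairs: R ⇒* {T}; S ⇒* {R, T}; T ⇒* {R}.
For every A with A ⇒* B via unit rules, add B's non-unit alternatives to A; then delete every rule of the form X → Y.

S -> + + | * | * R + | * +; T -> + + | * R + | * +; R -> + + | * R + | * +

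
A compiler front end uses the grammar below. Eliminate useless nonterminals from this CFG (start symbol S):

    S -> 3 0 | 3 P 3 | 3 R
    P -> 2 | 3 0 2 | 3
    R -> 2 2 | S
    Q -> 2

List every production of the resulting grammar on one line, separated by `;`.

S -> 3 0 | 3 P 3 | 3 R; P -> 2 | 3 0 2 | 3; R -> 2 2 | S

Generating nonterminals: {P, Q, R, S}.
Reachable from S after that: {P, R, S}.
Removed useless symbols: {Q} and every production mentioning them.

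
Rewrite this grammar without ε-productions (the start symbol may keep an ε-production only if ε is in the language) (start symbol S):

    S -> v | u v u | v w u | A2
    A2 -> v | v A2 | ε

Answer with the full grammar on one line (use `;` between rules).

Nullable set = {A2, S}.
ε ∈ L(G) since S is nullable, so keep S → ε.

S -> v | u v u | v w u | A2 | ε; A2 -> v | v A2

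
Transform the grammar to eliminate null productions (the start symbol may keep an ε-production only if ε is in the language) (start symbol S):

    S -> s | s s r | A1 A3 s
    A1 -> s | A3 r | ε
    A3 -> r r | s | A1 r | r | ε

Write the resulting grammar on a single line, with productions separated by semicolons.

Nullable nonterminals: {A1, A3}.
ε ∉ L(G), so no ε-production is kept.
For each production, add variants omitting each subset of nullable occurrences: S → A1 A3 s gives A1 A3 s | A1 s | A3 s. A1 → A3 r gives A3 r | r. A3 → A1 r gives A1 r | r.

S -> s | s s r | A1 A3 s | A1 s | A3 s; A1 -> s | A3 r | r; A3 -> r r | s | A1 r | r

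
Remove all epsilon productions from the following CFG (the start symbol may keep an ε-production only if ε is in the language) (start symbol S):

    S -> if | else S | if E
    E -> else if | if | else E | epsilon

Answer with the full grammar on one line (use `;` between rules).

S -> if | else S | if E; E -> else if | if | else E | else

Nullable set = {E}.
ε ∉ L(G), so no ε-production is kept.
Expand every rule over subsets of its nullable positions: E → else E gives else E | else.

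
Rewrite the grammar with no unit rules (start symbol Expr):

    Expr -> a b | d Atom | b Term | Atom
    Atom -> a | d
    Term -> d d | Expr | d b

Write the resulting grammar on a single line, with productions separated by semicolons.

Expr -> a | d | a b | d Atom | b Term; Atom -> a | d; Term -> d d | d b | a | d | a b | d Atom | b Term

Unit pairs: Expr ⇒* {Atom}; Term ⇒* {Atom, Expr}.
Replace each nonterminal's rules with the union of the non-unit rules of every nonterminal it unit-derives.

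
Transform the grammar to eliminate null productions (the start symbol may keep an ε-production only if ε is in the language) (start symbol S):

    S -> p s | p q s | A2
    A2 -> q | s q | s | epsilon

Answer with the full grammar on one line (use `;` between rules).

S -> p s | p q s | A2 | ε; A2 -> q | s q | s

The nullable symbols are {A2, S}.
ε ∈ L(G) since S is nullable, so keep S → ε.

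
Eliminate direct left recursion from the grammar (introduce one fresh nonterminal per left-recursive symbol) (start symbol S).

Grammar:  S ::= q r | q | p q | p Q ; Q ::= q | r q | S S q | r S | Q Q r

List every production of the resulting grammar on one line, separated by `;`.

Q is directly left-recursive.
For Q: α = {Q r}, β = {q, r q, S S q, r S}. Rewrite as Q → β Q' and Q' → α Q' | ε.

S ::= q r | q | p q | p Q; Q ::= q Q' | r q Q' | S S q Q' | r S Q'; Q' ::= Q r Q' | ε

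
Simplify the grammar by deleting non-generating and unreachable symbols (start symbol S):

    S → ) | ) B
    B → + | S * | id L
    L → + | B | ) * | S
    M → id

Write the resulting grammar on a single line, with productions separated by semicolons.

Generating nonterminals: {B, L, M, S}.
Reachable from S after that: {B, L, S}.
Removed useless symbols: {M} and every production mentioning them.

S → ) | ) B; B → + | S * | id L; L → + | B | ) * | S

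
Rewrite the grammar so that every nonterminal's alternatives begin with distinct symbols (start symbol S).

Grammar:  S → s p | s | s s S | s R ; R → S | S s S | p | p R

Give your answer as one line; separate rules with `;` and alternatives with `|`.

S has alternatives sharing prefix 's': factor to S → s S' with S' → p | ε | s S | R.
R has alternatives sharing prefix 'S': factor to R → S R' with R' → ε | s S.
R has alternatives sharing prefix 'p': factor to R → p R'' with R'' → ε | R.

S → s S'; R → S R' | p R''; S' → p | epsilon | s S | R; R' → epsilon | s S; R'' → epsilon | R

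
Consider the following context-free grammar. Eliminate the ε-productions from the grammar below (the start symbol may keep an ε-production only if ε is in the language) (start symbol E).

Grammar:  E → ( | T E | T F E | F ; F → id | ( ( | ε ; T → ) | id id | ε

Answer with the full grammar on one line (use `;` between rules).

E → ( | T E | T | T F E | T F | F E | F | ε; F → id | ( (; T → ) | id id

Nullable nonterminals: {E, F, T}.
ε ∈ L(G) since E is nullable, so keep E → ε.
Add the nullable-subset variants: E → T E gives T E | T. E → T F E gives T F E | T F | F E | F.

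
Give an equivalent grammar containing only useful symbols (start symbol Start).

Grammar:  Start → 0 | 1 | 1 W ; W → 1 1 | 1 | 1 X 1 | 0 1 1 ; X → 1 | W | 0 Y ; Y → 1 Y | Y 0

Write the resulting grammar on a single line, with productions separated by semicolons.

Start → 0 | 1 | 1 W; W → 1 1 | 1 | 1 X 1 | 0 1 1; X → 1 | W

Generating nonterminals: {Start, W, X}.
Reachable from Start after that: {Start, W, X}.
Removed useless symbols: {Y} and every production mentioning them.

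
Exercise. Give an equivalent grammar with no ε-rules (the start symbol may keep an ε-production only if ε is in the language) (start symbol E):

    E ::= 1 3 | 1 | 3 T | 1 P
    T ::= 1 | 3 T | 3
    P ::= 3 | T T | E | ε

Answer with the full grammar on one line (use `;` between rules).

Nullable set = {P}.
ε ∉ L(G), so no ε-production is kept.

E ::= 1 3 | 1 | 3 T | 1 P; T ::= 1 | 3 T | 3; P ::= 3 | T T | E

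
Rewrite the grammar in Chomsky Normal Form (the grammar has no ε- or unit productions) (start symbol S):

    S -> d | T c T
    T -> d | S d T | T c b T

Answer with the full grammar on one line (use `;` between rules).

Introduce a nonterminal for each terminal appearing in a rule of length ≥ 2: X1 → c, X2 → d, X3 → b.
Binarize each right-hand side of length ≥ 3 by chaining fresh nonterminals (Y1, Y2, …): affected rules were S → T X1 T; T → S X2 T; T → T X1 X3 T.

S -> d | T Y1; T -> d | S Y2 | T Y3; X1 -> c; X2 -> d; X3 -> b; Y1 -> X1 T; Y2 -> X2 T; Y3 -> X1 Y4; Y4 -> X3 T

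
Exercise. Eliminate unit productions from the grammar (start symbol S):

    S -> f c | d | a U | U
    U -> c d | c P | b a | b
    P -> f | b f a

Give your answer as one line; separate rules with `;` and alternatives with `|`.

S -> c d | c P | b a | b | f c | d | a U; U -> c d | c P | b a | b; P -> f | b f a

Unit pairs: S ⇒* {U}.
For each unit pair (A, B), copy every non-unit production of B to A, then drop all unit productions.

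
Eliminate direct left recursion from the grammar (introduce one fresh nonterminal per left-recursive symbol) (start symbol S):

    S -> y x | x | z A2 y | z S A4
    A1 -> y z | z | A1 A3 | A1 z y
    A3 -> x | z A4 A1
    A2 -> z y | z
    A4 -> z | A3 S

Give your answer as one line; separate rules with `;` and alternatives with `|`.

S -> y x | x | z A2 y | z S A4; A1 -> y z A1' | z A1'; A3 -> x | z A4 A1; A2 -> z y | z; A4 -> z | A3 S; A1' -> A3 A1' | z y A1' | ε

Left recursion appears on A1.
For A1: α = {A3, z y}, β = {y z, z}. Rewrite as A1 → β A1' and A1' → α A1' | ε.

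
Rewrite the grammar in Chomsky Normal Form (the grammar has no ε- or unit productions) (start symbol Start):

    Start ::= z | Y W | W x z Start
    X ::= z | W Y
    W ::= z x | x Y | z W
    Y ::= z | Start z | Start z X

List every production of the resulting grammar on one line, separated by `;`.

Start ::= z | Y W | W Y1; X ::= z | W Y; W ::= X2 X1 | X1 Y | X2 W; Y ::= z | Start X2 | Start Y3; X1 ::= x; X2 ::= z; Y1 ::= X1 Y2; Y2 ::= X2 Start; Y3 ::= X2 X

Introduce a nonterminal for each terminal appearing in a rule of length ≥ 2: X1 → x, X2 → z.
Binarize each right-hand side of length ≥ 3 by chaining fresh nonterminals (Y1, Y2, …): affected rules were Start → W X1 X2 Start; Y → Start X2 X.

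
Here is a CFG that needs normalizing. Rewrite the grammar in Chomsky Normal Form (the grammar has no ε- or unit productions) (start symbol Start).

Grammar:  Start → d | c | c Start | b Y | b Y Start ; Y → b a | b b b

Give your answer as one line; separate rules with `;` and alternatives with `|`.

Introduce a nonterminal for each terminal appearing in a rule of length ≥ 2: X1 → c, X2 → b, X3 → a.
Binarize each right-hand side of length ≥ 3 by chaining fresh nonterminals (Y1, Y2, …): affected rules were Start → X2 Y Start; Y → X2 X2 X2.

Start → d | c | X1 Start | X2 Y | X2 Y1; Y → X2 X3 | X2 Y2; X1 → c; X2 → b; X3 → a; Y1 → Y Start; Y2 → X2 X2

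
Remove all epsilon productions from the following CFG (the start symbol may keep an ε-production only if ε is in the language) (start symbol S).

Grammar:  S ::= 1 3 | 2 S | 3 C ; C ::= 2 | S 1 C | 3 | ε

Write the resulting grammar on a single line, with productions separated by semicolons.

The nullable symbols are {C}.
ε ∉ L(G), so no ε-production is kept.
Add the nullable-subset variants: S → 3 C gives 3 C | 3. C → S 1 C gives S 1 C | S 1.

S ::= 1 3 | 2 S | 3 C | 3; C ::= 2 | S 1 C | S 1 | 3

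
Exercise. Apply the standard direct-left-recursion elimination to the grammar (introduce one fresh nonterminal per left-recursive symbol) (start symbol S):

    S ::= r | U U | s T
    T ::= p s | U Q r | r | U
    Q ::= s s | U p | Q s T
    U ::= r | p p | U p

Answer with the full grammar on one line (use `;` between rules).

S ::= r | U U | s T; T ::= p s | U Q r | r | U; Q ::= s s Q' | U p Q'; U ::= r U' | p p U'; Q' ::= s T Q' | ε; U' ::= p U' | ε

Directly left-recursive nonterminals: Q, U.
For Q: α = {s T}, β = {s s, U p}. Rewrite as Q → β Q' and Q' → α Q' | ε.
For U: α = {p}, β = {r, p p}. Rewrite as U → β U' and U' → α U' | ε.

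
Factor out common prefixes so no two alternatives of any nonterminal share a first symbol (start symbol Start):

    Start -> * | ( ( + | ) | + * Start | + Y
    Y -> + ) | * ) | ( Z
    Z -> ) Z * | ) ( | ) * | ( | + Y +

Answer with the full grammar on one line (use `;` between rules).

Start has alternatives sharing prefix '+': factor to Start → + Start1 with Start1 → * Start | Y.
Z has alternatives sharing prefix ')': factor to Z → ) Z1 with Z1 → Z * | ( | *.

Start -> * | ( ( + | ) | + Start1; Y -> + ) | * ) | ( Z; Z -> ( | + Y + | ) Z1; Start1 -> * Start | Y; Z1 -> Z * | ( | *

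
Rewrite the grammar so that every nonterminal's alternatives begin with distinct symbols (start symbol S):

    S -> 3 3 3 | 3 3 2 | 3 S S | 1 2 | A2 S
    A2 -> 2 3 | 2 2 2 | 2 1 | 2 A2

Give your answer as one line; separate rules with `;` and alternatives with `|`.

S has alternatives sharing prefix '3': factor to S → 3 S' with S' → 3 3 | 3 2 | S S.
A2 has alternatives sharing prefix '2': factor to A2 → 2 A2' with A2' → 3 | 2 2 | 1 | A2.
S' has alternatives sharing prefix '3': factor to S' → 3 S'' with S'' → 3 | 2.

S -> 1 2 | A2 S | 3 S'; A2 -> 2 A2'; S' -> S S | 3 S''; A2' -> 3 | 2 2 | 1 | A2; S'' -> 3 | 2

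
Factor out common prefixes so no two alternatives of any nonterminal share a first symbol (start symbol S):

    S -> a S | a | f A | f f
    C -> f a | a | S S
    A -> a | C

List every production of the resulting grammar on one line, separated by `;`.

S has alternatives sharing prefix 'a': factor to S → a S' with S' → S | ε.
S has alternatives sharing prefix 'f': factor to S → f S'' with S'' → A | f.

S -> a S' | f S''; C -> f a | a | S S; A -> a | C; S' -> S | ε; S'' -> A | f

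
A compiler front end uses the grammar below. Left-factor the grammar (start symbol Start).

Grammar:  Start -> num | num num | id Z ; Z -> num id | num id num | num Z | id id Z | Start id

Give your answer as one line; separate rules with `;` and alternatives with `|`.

Start has alternatives sharing prefix 'num': factor to Start → num Start1 with Start1 → ε | num.
Z has alternatives sharing prefix 'num': factor to Z → num Z1 with Z1 → id | id num | Z.
Z1 has alternatives sharing prefix 'id': factor to Z1 → id Z11 with Z11 → ε | num.

Start -> id Z | num Start1; Z -> id id Z | Start id | num Z1; Start1 -> ε | num; Z1 -> Z | id Z11; Z11 -> ε | num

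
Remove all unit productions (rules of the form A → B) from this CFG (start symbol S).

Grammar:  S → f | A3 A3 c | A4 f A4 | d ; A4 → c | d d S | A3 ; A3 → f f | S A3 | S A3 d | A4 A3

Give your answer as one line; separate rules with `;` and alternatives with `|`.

Unit pairs: A4 ⇒* {A3}.
For each unit pair (A, B), copy every non-unit production of B to A, then drop all unit productions.

S → f | A3 A3 c | A4 f A4 | d; A4 → c | d d S | f f | S A3 | S A3 d | A4 A3; A3 → f f | S A3 | S A3 d | A4 A3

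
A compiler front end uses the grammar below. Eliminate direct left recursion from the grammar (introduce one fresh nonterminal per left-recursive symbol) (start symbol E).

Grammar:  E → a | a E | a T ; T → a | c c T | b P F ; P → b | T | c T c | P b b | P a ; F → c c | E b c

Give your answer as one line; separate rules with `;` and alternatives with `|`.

Left recursion appears on P.
For P: α = {b b, a}, β = {b, T, c T c}. Rewrite as P → β P' and P' → α P' | ε.

E → a | a E | a T; T → a | c c T | b P F; P → b P' | T P' | c T c P'; F → c c | E b c; P' → b b P' | a P' | ε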